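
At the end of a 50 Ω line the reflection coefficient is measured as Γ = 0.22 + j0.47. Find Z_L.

Z_L ≈ 44.1 + j56.7 Ω

Z_L = Z_0·(1 + Γ)/(1 − Γ) = 50·(1.22 + j0.47)/(0.78 − j0.47)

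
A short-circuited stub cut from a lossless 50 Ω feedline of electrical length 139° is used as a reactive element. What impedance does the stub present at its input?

Z_in ≈ −j43.5 Ω

tan(βl) = -0.869
For a short-circuited stub, Z_in = jZ_0·tan(βl)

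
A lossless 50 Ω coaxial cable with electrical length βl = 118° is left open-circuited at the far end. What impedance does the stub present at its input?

Z_in ≈ +j26.6 Ω

tan(βl) = -1.88
For an open-circuited stub, Z_in = −jZ_0·cot(βl) = −jZ_0/tan(βl)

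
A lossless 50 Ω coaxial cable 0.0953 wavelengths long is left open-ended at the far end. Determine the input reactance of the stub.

X_in ≈ -73.3 Ω (capacitive)

βl = 2π × 0.0953 = 34.3°
tan(βl) = 0.682
For an open-ended stub, Z_in = −jZ_0·cot(βl) = −jZ_0/tan(βl)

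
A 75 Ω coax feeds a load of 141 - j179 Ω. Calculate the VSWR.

Γ = (Z_L − Z_0)/(Z_L + Z_0) = (66 − j179)/(216 − j179)
|Γ| = 191/281 = 0.68
VSWR = (1 + |Γ|)/(1 − |Γ|) = 1.68/0.32

VSWR ≈ 5.25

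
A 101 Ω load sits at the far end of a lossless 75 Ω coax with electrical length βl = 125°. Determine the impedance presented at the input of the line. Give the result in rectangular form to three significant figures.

tan(βl) = tan(125°) = -1.43
Z_in = Z_0·(Z_L + jZ_0·tanβl)/(Z_0 + jZ_L·tanβl)
     = 75·(101 − j107)/(75 − j144)

Z_in ≈ 65.3 + j18.5 Ω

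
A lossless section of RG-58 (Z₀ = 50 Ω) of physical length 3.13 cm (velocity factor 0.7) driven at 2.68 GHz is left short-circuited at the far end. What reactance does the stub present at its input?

X_in ≈ -36.6 Ω (capacitive)

λ = v/f = 0.7·c / 2.68 GHz = 0.0784 m
βl = 2π·l/λ = 2π × 0.399 = 144°
tan(βl) = -0.732
For a short-circuited stub, Z_in = jZ_0·tan(βl)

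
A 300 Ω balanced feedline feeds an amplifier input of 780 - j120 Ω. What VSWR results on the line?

Γ = (Z_L − Z_0)/(Z_L + Z_0) = (480 − j120)/(1080 − j120)
|Γ| = 495/1090 = 0.455
VSWR = (1 + |Γ|)/(1 − |Γ|) = 1.46/0.545

VSWR ≈ 2.67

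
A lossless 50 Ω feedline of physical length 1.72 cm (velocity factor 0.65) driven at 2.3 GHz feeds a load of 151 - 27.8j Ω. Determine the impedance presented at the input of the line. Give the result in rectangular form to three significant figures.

λ = v/f = 0.65·c / 2.3 GHz = 0.0848 m
βl = 2π·l/λ = 2π × 0.203 = 73°
tan(βl) = tan(73°) = 3.28
Z_in = Z_0·(Z_L + jZ_0·tanβl)/(Z_0 + jZ_L·tanβl)
     = 50·(151 + j136)/(141 + j495)

Z_in ≈ 16.7 − j10.5 Ω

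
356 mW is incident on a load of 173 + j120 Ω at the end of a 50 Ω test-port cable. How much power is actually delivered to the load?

P_delivered ≈ 192 mW

|Γ| = |(123 + j120)/(223 + j120)| = 0.679
|Γ|² = 0.46
P_refl = |Γ|²·P_inc = 164 mW, P_del = (1 − |Γ|²)·P_inc = 192 mW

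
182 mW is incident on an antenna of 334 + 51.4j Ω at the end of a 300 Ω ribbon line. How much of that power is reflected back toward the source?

|Γ| = |(34 + j51.4)/(634 + j51.4)| = 0.0969
|Γ|² = 0.00939
P_refl = |Γ|²·P_inc = 1.71 mW, P_del = (1 − |Γ|²)·P_inc = 180 mW

P_reflected ≈ 1.71 mW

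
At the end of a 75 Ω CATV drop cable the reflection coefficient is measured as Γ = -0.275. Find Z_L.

Z_L = Z_0·(1 + Γ)/(1 − Γ) = 75·(0.725)/(1.27)

Z_L ≈ 42.6 Ω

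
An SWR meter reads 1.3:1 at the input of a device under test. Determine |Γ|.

|Γ| = (S − 1)/(S + 1) = (1.3 − 1)/(1.3 + 1) = 0.3/2.3

|Γ| ≈ 0.13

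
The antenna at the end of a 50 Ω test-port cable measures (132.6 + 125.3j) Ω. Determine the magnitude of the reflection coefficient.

Γ = (Z_L − Z_0)/(Z_L + Z_0) = (82.6 + j125.3)/(182.6 + j125.3)
|Γ| = 150/221

|Γ| ≈ 0.678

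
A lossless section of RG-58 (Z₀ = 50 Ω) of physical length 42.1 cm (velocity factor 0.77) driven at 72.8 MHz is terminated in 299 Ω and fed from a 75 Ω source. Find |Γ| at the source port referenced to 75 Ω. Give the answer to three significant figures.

λ = v/f = 0.77·c / 72.8 MHz = 3.17 m
βl = 2π·l/λ = 2π × 0.133 = 47.8°
tan(βl) = 1.1
Z_in = Z_0·(Z_L + jZ_0·tanβl)/(Z_0 + jZ_L·tanβl) = 14.9 − j43.1 Ω
Γ_s = (Z_in − Z_s)/(Z_in + Z_s) = (-60.1 − j43.1)/(89.9 − j43.1), |Γ_s| = 0.742

|Γ| ≈ 0.742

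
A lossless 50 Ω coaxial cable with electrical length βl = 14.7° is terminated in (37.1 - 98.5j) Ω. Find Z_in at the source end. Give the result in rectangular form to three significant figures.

tan(βl) = tan(14.7°) = 0.262
Z_in = Z_0·(Z_L + jZ_0·tanβl)/(Z_0 + jZ_L·tanβl)
     = 50·(37.1 − j85.4)/(75.8 + j9.73)

Z_in ≈ 17 − j58.5 Ω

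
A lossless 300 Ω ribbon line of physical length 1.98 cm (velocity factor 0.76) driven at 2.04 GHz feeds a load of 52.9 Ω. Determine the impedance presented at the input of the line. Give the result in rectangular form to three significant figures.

Z_in ≈ 240 + j523 Ω

λ = v/f = 0.76·c / 2.04 GHz = 0.112 m
βl = 2π·l/λ = 2π × 0.177 = 63.8°
tan(βl) = tan(63.8°) = 2.03
Z_in = Z_0·(Z_L + jZ_0·tanβl)/(Z_0 + jZ_L·tanβl)
     = 300·(52.9 + j609)/(300 + j107)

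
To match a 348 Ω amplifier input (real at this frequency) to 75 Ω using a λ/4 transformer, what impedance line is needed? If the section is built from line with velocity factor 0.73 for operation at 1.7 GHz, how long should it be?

Z_qwt = √(Z_0·R_L) = √(75 × 348) = √26100
λ = 0.73·c/f = 0.129 m, so l = λ/4 = 0.0322 m

Z_qwt ≈ 162 Ω; length ≈ 3.22 cm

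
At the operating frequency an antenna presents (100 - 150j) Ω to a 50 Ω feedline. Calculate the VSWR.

VSWR ≈ 6.85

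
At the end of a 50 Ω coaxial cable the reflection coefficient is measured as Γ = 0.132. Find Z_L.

Z_L ≈ 65.2 Ω

Z_L = Z_0·(1 + Γ)/(1 − Γ) = 50·(1.13)/(0.868)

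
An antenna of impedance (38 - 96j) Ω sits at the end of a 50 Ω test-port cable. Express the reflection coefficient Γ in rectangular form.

Γ = (Z_L − Z_0)/(Z_L + Z_0) = (-12 − j96)/(88 − j96)

Γ ≈ 0.481 − j0.566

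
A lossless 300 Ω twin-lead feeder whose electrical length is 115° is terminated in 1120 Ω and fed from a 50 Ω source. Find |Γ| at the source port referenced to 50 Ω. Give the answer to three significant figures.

|Γ| ≈ 0.7

tan(βl) = -2.14
Z_in = Z_0·(Z_L + jZ_0·tanβl)/(Z_0 + jZ_L·tanβl) = 96.3 + j128 Ω
Γ_s = (Z_in − Z_s)/(Z_in + Z_s) = (46.3 + j128)/(146 + j128), |Γ_s| = 0.7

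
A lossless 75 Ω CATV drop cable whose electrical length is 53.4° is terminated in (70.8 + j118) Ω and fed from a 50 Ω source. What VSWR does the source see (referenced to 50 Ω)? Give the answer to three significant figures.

tan(βl) = 1.35
Z_in = Z_0·(Z_L + jZ_0·tanβl)/(Z_0 + jZ_L·tanβl) = 69.5 − j117 Ω
Γ_s = (Z_in − Z_s)/(Z_in + Z_s) = (19.5 − j117)/(119 − j117), |Γ_s| = 0.709
VSWR = (1 + |Γ_s|)/(1 − |Γ_s|)

VSWR ≈ 5.87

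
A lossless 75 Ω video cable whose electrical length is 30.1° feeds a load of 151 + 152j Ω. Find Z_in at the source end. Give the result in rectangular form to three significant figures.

tan(βl) = tan(30.1°) = 0.58
Z_in = Z_0·(Z_L + jZ_0·tanβl)/(Z_0 + jZ_L·tanβl)
     = 75·(151 + j195)/(-13.1 + j87.5)

Z_in ≈ 145 − j151 Ω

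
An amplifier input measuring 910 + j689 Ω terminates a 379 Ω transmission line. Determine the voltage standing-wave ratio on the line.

VSWR ≈ 3.94

Γ = (Z_L − Z_0)/(Z_L + Z_0) = (531 + j689)/(1289 + j689)
|Γ| = 870/1460 = 0.595
VSWR = (1 + |Γ|)/(1 − |Γ|) = 1.6/0.405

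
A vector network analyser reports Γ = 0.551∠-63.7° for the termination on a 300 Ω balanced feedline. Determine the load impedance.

Z_L ≈ 256 − j364 Ω

Z_L = Z_0·(1 + Γ)/(1 − Γ) = 300·(1.24 − j0.494)/(0.756 + j0.494)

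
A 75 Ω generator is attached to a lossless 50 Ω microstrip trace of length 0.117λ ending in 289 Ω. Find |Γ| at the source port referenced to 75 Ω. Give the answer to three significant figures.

βl = 2π × 0.117 = 42.1°
tan(βl) = 0.904
Z_in = Z_0·(Z_L + jZ_0·tanβl)/(Z_0 + jZ_L·tanβl) = 18.6 − j51.7 Ω
Γ_s = (Z_in − Z_s)/(Z_in + Z_s) = (-56.4 − j51.7)/(93.6 − j51.7), |Γ_s| = 0.716

|Γ| ≈ 0.716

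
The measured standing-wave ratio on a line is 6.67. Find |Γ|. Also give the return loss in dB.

|Γ| ≈ 0.739; return loss ≈ 2.62 dB

|Γ| = (S − 1)/(S + 1) = (6.67 − 1)/(6.67 + 1) = 5.67/7.67
RL = −20·log₁₀|Γ| = −20·log₁₀(0.739)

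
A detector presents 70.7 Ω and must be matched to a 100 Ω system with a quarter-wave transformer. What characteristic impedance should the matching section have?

Z_qwt ≈ 84.1 Ω

Z_qwt = √(Z_0·R_L) = √(100 × 70.7) = √7070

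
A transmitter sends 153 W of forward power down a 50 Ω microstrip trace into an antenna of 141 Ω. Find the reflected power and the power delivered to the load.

Γ = (141 − 50)/(141 + 50) = 0.476
|Γ|² = 0.227
P_refl = |Γ|²·P_inc = 34.7 W, P_del = (1 − |Γ|²)·P_inc = 118 W

P_reflected ≈ 34.7 W; P_delivered ≈ 118 W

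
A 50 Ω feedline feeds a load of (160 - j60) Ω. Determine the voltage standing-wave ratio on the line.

VSWR ≈ 3.69

Γ = (Z_L − Z_0)/(Z_L + Z_0) = (110 − j60)/(210 − j60)
|Γ| = 125/218 = 0.574
VSWR = (1 + |Γ|)/(1 − |Γ|) = 1.57/0.426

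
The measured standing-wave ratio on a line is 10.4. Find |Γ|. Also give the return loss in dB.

|Γ| ≈ 0.825; return loss ≈ 1.68 dB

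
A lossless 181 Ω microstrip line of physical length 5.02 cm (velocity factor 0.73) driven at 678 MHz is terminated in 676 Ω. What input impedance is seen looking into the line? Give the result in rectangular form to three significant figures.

λ = v/f = 0.73·c / 678 MHz = 0.323 m
βl = 2π·l/λ = 2π × 0.155 = 55.9°
tan(βl) = tan(55.9°) = 1.48
Z_in = Z_0·(Z_L + jZ_0·tanβl)/(Z_0 + jZ_L·tanβl)
     = 181·(676 + j268)/(181 + j1000)

Z_in ≈ 68.4 − j110 Ω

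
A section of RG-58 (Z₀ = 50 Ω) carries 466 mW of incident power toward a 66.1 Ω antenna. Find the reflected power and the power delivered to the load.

Γ = (66.1 − 50)/(66.1 + 50) = 0.139
|Γ|² = 0.0192
P_refl = |Γ|²·P_inc = 8.96 mW, P_del = (1 − |Γ|²)·P_inc = 457 mW

P_reflected ≈ 8.96 mW; P_delivered ≈ 457 mW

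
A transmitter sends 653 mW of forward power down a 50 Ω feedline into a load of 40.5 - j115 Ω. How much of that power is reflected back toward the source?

|Γ| = |(-9.5 − j115)/(90.5 − j115)| = 0.789
|Γ|² = 0.622
P_refl = |Γ|²·P_inc = 406 mW, P_del = (1 − |Γ|²)·P_inc = 247 mW

P_reflected ≈ 406 mW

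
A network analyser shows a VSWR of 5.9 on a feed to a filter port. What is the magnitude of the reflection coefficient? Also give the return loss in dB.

|Γ| ≈ 0.71; return loss ≈ 2.97 dB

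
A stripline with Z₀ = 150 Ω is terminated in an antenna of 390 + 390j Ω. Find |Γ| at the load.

Γ = (Z_L − Z_0)/(Z_L + Z_0) = (240 + j390)/(540 + j390)
|Γ| = 458/666

|Γ| ≈ 0.687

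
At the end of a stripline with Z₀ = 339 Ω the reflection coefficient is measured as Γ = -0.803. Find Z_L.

Z_L ≈ 37 Ω

Z_L = Z_0·(1 + Γ)/(1 − Γ) = 339·(0.197)/(1.8)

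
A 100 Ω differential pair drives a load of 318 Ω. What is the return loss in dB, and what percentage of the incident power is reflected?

Γ = (318 − 100)/(318 + 100) = 0.522
RL = −20·log₁₀(0.522) = 5.65 dB
P_refl/P_inc = |Γ|² = 0.272

RL ≈ 5.65 dB; 27.2% of incident power reflected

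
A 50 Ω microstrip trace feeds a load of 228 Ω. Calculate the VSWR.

Γ = (228 − 50)/(228 + 50) = 0.64
VSWR = (1 + 0.64)/(1 − 0.64)

VSWR ≈ 4.56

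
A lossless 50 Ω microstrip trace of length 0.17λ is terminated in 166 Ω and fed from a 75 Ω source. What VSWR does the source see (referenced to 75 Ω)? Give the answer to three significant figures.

βl = 2π × 0.17 = 61.2°
tan(βl) = 1.82
Z_in = Z_0·(Z_L + jZ_0·tanβl)/(Z_0 + jZ_L·tanβl) = 19.1 − j24.3 Ω
Γ_s = (Z_in − Z_s)/(Z_in + Z_s) = (-55.9 − j24.3)/(94.1 − j24.3), |Γ_s| = 0.627
VSWR = (1 + |Γ_s|)/(1 − |Γ_s|)

VSWR ≈ 4.37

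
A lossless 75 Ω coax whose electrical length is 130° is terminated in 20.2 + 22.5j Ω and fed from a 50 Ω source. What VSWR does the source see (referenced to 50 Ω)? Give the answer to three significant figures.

tan(βl) = -1.19
Z_in = Z_0·(Z_L + jZ_0·tanβl)/(Z_0 + jZ_L·tanβl) = 25.1 − j43.3 Ω
Γ_s = (Z_in − Z_s)/(Z_in + Z_s) = (-24.9 − j43.3)/(75.1 − j43.3), |Γ_s| = 0.576
VSWR = (1 + |Γ_s|)/(1 − |Γ_s|)

VSWR ≈ 3.72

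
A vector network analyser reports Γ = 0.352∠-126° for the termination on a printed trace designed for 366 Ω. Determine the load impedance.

Z_L ≈ 209 − j136 Ω

Z_L = Z_0·(1 + Γ)/(1 − Γ) = 366·(0.793 − j0.285)/(1.21 + j0.285)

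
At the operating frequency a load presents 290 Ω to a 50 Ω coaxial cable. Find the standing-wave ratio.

VSWR ≈ 5.8

Γ = (290 − 50)/(290 + 50) = 0.706
VSWR = (1 + 0.706)/(1 − 0.706)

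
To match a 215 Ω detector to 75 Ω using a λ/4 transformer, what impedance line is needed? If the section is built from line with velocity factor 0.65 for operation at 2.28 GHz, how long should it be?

Z_qwt = √(Z_0·R_L) = √(75 × 215) = √16120
λ = 0.65·c/f = 0.0855 m, so l = λ/4 = 0.0214 m

Z_qwt ≈ 127 Ω; length ≈ 2.14 cm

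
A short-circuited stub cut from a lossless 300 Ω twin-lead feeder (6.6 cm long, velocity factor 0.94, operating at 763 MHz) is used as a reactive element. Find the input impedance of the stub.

λ = v/f = 0.94·c / 763 MHz = 0.37 m
βl = 2π·l/λ = 2π × 0.179 = 64.3°
tan(βl) = 2.08
For a short-circuited stub, Z_in = jZ_0·tan(βl)

Z_in ≈ +j623 Ω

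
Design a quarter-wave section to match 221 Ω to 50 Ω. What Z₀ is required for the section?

Z_qwt ≈ 105 Ω

Z_qwt = √(Z_0·R_L) = √(50 × 221) = √11050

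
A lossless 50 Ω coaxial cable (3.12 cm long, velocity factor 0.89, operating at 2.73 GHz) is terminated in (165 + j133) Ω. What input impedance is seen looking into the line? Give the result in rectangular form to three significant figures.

Z_in ≈ 9.71 + j14 Ω

λ = v/f = 0.89·c / 2.73 GHz = 0.0978 m
βl = 2π·l/λ = 2π × 0.319 = 115°
tan(βl) = tan(115°) = -2.16
Z_in = Z_0·(Z_L + jZ_0·tanβl)/(Z_0 + jZ_L·tanβl)
     = 50·(165 + j25)/(337 − j356)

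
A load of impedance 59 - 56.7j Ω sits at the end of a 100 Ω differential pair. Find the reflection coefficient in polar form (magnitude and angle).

Γ ≈ 0.415 ∠ -106°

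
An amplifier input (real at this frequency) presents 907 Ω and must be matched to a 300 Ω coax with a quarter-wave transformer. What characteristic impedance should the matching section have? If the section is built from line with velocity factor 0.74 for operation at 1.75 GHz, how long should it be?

Z_qwt = √(Z_0·R_L) = √(300 × 907) = √272100
λ = 0.74·c/f = 0.127 m, so l = λ/4 = 0.0317 m

Z_qwt ≈ 522 Ω; length ≈ 3.17 cm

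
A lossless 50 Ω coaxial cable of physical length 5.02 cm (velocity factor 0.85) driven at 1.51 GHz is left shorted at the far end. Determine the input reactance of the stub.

X_in ≈ -163 Ω (capacitive)

λ = v/f = 0.85·c / 1.51 GHz = 0.169 m
βl = 2π·l/λ = 2π × 0.297 = 107°
tan(βl) = -3.27
For a shorted stub, Z_in = jZ_0·tan(βl)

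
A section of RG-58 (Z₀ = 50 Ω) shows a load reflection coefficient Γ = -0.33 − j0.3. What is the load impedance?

Z_L ≈ 21.5 − j16.1 Ω

Z_L = Z_0·(1 + Γ)/(1 − Γ) = 50·(0.67 − j0.3)/(1.33 + j0.3)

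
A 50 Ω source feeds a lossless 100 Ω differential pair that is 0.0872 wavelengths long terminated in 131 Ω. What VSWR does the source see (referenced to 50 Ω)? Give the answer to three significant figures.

βl = 2π × 0.0872 = 31.4°
tan(βl) = 0.61
Z_in = Z_0·(Z_L + jZ_0·tanβl)/(Z_0 + jZ_L·tanβl) = 110 − j26.7 Ω
Γ_s = (Z_in − Z_s)/(Z_in + Z_s) = (59.7 − j26.7)/(160 − j26.7), |Γ_s| = 0.404
VSWR = (1 + |Γ_s|)/(1 − |Γ_s|)

VSWR ≈ 2.35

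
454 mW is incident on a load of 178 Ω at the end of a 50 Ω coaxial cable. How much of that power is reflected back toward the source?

P_reflected ≈ 143 mW

Γ = (178 − 50)/(178 + 50) = 0.561
|Γ|² = 0.315
P_refl = |Γ|²·P_inc = 143 mW, P_del = (1 − |Γ|²)·P_inc = 311 mW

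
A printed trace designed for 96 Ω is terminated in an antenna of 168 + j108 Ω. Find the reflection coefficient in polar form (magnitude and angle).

Γ ≈ 0.455 ∠ 34.1°

Γ = (Z_L − Z_0)/(Z_L + Z_0) = (72 + j108)/(264 + j108)
|Γ| = 130/285 = 0.455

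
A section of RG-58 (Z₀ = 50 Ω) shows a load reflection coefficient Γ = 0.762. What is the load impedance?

Z_L = Z_0·(1 + Γ)/(1 − Γ) = 50·(1.76)/(0.238)

Z_L ≈ 370 Ω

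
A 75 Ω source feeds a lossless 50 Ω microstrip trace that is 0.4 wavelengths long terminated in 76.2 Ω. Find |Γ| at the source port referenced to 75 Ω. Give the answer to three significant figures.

|Γ| ≈ 0.243

βl = 2π × 0.4 = 144°
tan(βl) = -0.727
Z_in = Z_0·(Z_L + jZ_0·tanβl)/(Z_0 + jZ_L·tanβl) = 52.3 + j21.6 Ω
Γ_s = (Z_in − Z_s)/(Z_in + Z_s) = (-22.7 + j21.6)/(127 + j21.6), |Γ_s| = 0.243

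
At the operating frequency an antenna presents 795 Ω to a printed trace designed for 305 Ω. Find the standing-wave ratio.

For a purely resistive load, VSWR = R_L/Z_0 or Z_0/R_L (whichever > 1) = 795/305

VSWR ≈ 2.61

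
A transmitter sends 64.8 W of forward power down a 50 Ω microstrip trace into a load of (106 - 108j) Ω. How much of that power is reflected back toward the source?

P_reflected ≈ 26.6 W

|Γ| = |(56 − j108)/(156 − j108)| = 0.641
|Γ|² = 0.411
P_refl = |Γ|²·P_inc = 26.6 W, P_del = (1 − |Γ|²)·P_inc = 38.2 W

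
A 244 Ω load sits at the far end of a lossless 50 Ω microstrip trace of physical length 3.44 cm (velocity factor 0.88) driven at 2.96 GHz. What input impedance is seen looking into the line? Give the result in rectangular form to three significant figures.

Z_in ≈ 22.4 + j52 Ω

λ = v/f = 0.88·c / 2.96 GHz = 0.0892 m
βl = 2π·l/λ = 2π × 0.386 = 139°
tan(βl) = tan(139°) = -0.874
Z_in = Z_0·(Z_L + jZ_0·tanβl)/(Z_0 + jZ_L·tanβl)
     = 50·(244 − j43.7)/(50 − j213)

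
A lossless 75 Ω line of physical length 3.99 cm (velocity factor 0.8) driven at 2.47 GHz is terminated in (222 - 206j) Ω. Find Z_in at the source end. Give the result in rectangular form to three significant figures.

Z_in ≈ 77.5 + j150 Ω

λ = v/f = 0.8·c / 2.47 GHz = 0.0972 m
βl = 2π·l/λ = 2π × 0.411 = 148°
tan(βl) = tan(148°) = -0.629
Z_in = Z_0·(Z_L + jZ_0·tanβl)/(Z_0 + jZ_L·tanβl)
     = 75·(222 − j253)/(-54.6 − j140)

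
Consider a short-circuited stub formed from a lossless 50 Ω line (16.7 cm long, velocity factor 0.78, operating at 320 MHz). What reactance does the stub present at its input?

λ = v/f = 0.78·c / 320 MHz = 0.731 m
βl = 2π·l/λ = 2π × 0.228 = 82.2°
tan(βl) = 7.31
For a short-circuited stub, Z_in = jZ_0·tan(βl)

X_in ≈ 366 Ω (inductive)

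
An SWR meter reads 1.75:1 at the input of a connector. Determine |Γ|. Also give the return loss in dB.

|Γ| ≈ 0.273; return loss ≈ 11.3 dB

|Γ| = (S − 1)/(S + 1) = (1.75 − 1)/(1.75 + 1) = 0.75/2.75
RL = −20·log₁₀|Γ| = −20·log₁₀(0.273)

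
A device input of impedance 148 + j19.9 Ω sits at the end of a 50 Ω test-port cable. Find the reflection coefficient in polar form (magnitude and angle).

Γ = (Z_L − Z_0)/(Z_L + Z_0) = (98 + j19.9)/(198 + j19.9)
|Γ| = 100/199 = 0.503

Γ ≈ 0.503 ∠ 5.74°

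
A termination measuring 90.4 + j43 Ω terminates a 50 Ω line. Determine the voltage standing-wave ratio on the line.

Γ = (Z_L − Z_0)/(Z_L + Z_0) = (40.4 + j43)/(140.4 + j43)
|Γ| = 59/147 = 0.402
VSWR = (1 + |Γ|)/(1 − |Γ|) = 1.4/0.598

VSWR ≈ 2.34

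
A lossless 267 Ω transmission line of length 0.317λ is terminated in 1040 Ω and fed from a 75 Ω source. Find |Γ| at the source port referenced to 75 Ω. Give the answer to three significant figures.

|Γ| ≈ 0.577

βl = 2π × 0.317 = 114°
tan(βl) = -2.23
Z_in = Z_0·(Z_L + jZ_0·tanβl)/(Z_0 + jZ_L·tanβl) = 81.2 + j110 Ω
Γ_s = (Z_in − Z_s)/(Z_in + Z_s) = (6.22 + j110)/(156 + j110), |Γ_s| = 0.577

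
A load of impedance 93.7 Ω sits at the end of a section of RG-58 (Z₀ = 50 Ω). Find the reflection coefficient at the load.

Γ = (Z_L − Z_0)/(Z_L + Z_0) = (93.7 − 50)/(93.7 + 50) = 43.7/143.7

Γ = 0.304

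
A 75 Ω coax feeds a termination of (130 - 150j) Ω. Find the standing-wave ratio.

Γ = (Z_L − Z_0)/(Z_L + Z_0) = (55 − j150)/(205 − j150)
|Γ| = 160/254 = 0.629
VSWR = (1 + |Γ|)/(1 − |Γ|) = 1.63/0.371

VSWR ≈ 4.39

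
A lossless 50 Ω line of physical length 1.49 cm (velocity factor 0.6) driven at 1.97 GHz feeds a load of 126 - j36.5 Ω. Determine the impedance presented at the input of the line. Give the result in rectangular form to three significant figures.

λ = v/f = 0.6·c / 1.97 GHz = 0.0914 m
βl = 2π·l/λ = 2π × 0.163 = 58.7°
tan(βl) = tan(58.7°) = 1.65
Z_in = Z_0·(Z_L + jZ_0·tanβl)/(Z_0 + jZ_L·tanβl)
     = 50·(126 + j45.8)/(110 + j207)

Z_in ≈ 21.2 − j19.1 Ω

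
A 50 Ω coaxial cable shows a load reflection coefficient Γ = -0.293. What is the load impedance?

Z_L = Z_0·(1 + Γ)/(1 − Γ) = 50·(0.707)/(1.29)

Z_L ≈ 27.3 Ω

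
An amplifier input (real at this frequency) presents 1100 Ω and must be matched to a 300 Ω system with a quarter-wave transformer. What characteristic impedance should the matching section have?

Z_qwt = √(Z_0·R_L) = √(300 × 1100) = √330000

Z_qwt ≈ 574 Ω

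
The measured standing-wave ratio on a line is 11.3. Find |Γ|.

|Γ| ≈ 0.837

|Γ| = (S − 1)/(S + 1) = (11.3 − 1)/(11.3 + 1) = 10.3/12.3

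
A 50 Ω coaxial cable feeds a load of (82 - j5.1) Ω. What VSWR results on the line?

Γ = (Z_L − Z_0)/(Z_L + Z_0) = (32 − j5.1)/(132 − j5.1)
|Γ| = 32.4/132 = 0.245
VSWR = (1 + |Γ|)/(1 − |Γ|) = 1.25/0.755

VSWR ≈ 1.65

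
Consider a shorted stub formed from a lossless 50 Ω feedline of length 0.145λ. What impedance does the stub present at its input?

Z_in ≈ +j64.5 Ω

βl = 2π × 0.145 = 52.2°
tan(βl) = 1.29
For a shorted stub, Z_in = jZ_0·tan(βl)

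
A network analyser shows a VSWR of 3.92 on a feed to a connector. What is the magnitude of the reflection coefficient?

|Γ| ≈ 0.593

|Γ| = (S − 1)/(S + 1) = (3.92 − 1)/(3.92 + 1) = 2.92/4.92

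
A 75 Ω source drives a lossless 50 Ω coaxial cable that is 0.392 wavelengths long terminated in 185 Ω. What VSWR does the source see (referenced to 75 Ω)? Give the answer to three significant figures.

VSWR ≈ 3.73

βl = 2π × 0.392 = 141°
tan(βl) = -0.806
Z_in = Z_0·(Z_L + jZ_0·tanβl)/(Z_0 + jZ_L·tanβl) = 30.8 + j51.7 Ω
Γ_s = (Z_in − Z_s)/(Z_in + Z_s) = (-44.2 + j51.7)/(106 + j51.7), |Γ_s| = 0.577
VSWR = (1 + |Γ_s|)/(1 − |Γ_s|)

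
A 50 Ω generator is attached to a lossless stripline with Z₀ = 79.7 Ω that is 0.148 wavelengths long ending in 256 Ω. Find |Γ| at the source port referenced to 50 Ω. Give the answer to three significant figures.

|Γ| ≈ 0.524

βl = 2π × 0.148 = 53.3°
tan(βl) = 1.34
Z_in = Z_0·(Z_L + jZ_0·tanβl)/(Z_0 + jZ_L·tanβl) = 36.6 − j50.9 Ω
Γ_s = (Z_in − Z_s)/(Z_in + Z_s) = (-13.4 − j50.9)/(86.6 − j50.9), |Γ_s| = 0.524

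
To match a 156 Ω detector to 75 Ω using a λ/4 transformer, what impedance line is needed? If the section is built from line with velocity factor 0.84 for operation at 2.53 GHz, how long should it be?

Z_qwt ≈ 108 Ω; length ≈ 2.49 cm

Z_qwt = √(Z_0·R_L) = √(75 × 156) = √11700
λ = 0.84·c/f = 0.0996 m, so l = λ/4 = 0.0249 m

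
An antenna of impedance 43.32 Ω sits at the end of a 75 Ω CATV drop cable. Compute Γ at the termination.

Γ = -0.268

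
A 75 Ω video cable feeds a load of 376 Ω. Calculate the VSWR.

VSWR ≈ 5.01

Γ = (376 − 75)/(376 + 75) = 0.667
VSWR = (1 + 0.667)/(1 − 0.667)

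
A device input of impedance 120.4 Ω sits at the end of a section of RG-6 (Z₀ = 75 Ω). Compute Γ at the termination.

Γ = 0.232

Γ = (Z_L − Z_0)/(Z_L + Z_0) = (120.4 − 75)/(120.4 + 75) = 45.4/195.4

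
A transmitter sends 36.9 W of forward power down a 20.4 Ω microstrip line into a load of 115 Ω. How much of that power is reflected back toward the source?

P_reflected ≈ 18 W

Γ = (115 − 20.4)/(115 + 20.4) = 0.699
|Γ|² = 0.488
P_refl = |Γ|²·P_inc = 18 W, P_del = (1 − |Γ|²)·P_inc = 18.9 W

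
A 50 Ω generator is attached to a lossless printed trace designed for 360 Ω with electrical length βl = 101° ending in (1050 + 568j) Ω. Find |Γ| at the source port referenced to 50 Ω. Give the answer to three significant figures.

|Γ| ≈ 0.316

tan(βl) = -5.14
Z_in = Z_0·(Z_L + jZ_0·tanβl)/(Z_0 + jZ_L·tanβl) = 93.6 + j13.1 Ω
Γ_s = (Z_in − Z_s)/(Z_in + Z_s) = (43.6 + j13.1)/(144 + j13.1), |Γ_s| = 0.316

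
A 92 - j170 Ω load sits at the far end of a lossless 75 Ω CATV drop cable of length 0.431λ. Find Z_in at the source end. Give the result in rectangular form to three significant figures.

Z_in ≈ 344 + j192 Ω

βl = 2π × 0.431 = 155°
tan(βl) = tan(155°) = -0.463
Z_in = Z_0·(Z_L + jZ_0·tanβl)/(Z_0 + jZ_L·tanβl)
     = 75·(92 − j205)/(-3.7 − j42.6)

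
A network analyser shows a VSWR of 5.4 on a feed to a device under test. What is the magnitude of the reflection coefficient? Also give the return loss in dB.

|Γ| = (S − 1)/(S + 1) = (5.4 − 1)/(5.4 + 1) = 4.4/6.4
RL = −20·log₁₀|Γ| = −20·log₁₀(0.688)

|Γ| ≈ 0.688; return loss ≈ 3.25 dB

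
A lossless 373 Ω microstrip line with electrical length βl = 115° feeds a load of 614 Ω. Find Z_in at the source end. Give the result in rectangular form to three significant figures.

tan(βl) = tan(115°) = -2.14
Z_in = Z_0·(Z_L + jZ_0·tanβl)/(Z_0 + jZ_L·tanβl)
     = 373·(614 − j800)/(373 − j1320)

Z_in ≈ 255 + j102 Ω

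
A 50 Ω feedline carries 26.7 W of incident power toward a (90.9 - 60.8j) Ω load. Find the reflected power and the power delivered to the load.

P_reflected ≈ 6.09 W; P_delivered ≈ 20.6 W

|Γ| = |(40.9 − j60.8)/(140.9 − j60.8)| = 0.478
|Γ|² = 0.228
P_refl = |Γ|²·P_inc = 6.09 W, P_del = (1 − |Γ|²)·P_inc = 20.6 W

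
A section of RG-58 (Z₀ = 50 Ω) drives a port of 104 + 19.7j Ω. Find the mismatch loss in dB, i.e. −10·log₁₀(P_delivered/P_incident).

mismatch loss ≈ 0.64 dB

Γ = (54 + j19.7)/(154 + j19.7), |Γ| = 0.37
|Γ|² = 0.137, so P_del/P_inc = 1 − |Γ|² = 0.863
ML = −10·log₁₀(1 − |Γ|²)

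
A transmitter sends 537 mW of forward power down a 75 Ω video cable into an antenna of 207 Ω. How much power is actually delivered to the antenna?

P_delivered ≈ 419 mW

Γ = (207 − 75)/(207 + 75) = 0.468
|Γ|² = 0.219
P_refl = |Γ|²·P_inc = 118 mW, P_del = (1 − |Γ|²)·P_inc = 419 mW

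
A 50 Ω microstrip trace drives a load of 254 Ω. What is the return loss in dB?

RL ≈ 3.46 dB

Γ = (254 − 50)/(254 + 50) = 0.671
RL = −20·log₁₀|Γ| = −20·log₁₀(0.671)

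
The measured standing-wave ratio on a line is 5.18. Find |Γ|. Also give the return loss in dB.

|Γ| ≈ 0.676; return loss ≈ 3.4 dB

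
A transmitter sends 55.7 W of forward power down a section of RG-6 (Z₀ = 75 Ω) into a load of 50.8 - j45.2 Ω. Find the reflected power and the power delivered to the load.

|Γ| = |(-24.2 − j45.2)/(125.8 − j45.2)| = 0.384
|Γ|² = 0.147
P_refl = |Γ|²·P_inc = 8.19 W, P_del = (1 − |Γ|²)·P_inc = 47.5 W

P_reflected ≈ 8.19 W; P_delivered ≈ 47.5 W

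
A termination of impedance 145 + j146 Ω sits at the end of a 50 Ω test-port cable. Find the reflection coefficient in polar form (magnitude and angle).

Γ = (Z_L − Z_0)/(Z_L + Z_0) = (95 + j146)/(195 + j146)
|Γ| = 174/244 = 0.715

Γ ≈ 0.715 ∠ 20.1°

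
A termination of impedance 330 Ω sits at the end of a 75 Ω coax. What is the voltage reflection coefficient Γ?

Γ = 0.63

Γ = (Z_L − Z_0)/(Z_L + Z_0) = (330 − 75)/(330 + 75) = 255/405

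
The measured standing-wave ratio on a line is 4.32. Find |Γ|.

|Γ| = (S − 1)/(S + 1) = (4.32 − 1)/(4.32 + 1) = 3.32/5.32

|Γ| ≈ 0.624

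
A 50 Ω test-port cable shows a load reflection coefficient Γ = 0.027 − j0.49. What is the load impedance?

Z_L ≈ 32 − j41.3 Ω

Z_L = Z_0·(1 + Γ)/(1 − Γ) = 50·(1.03 − j0.49)/(0.973 + j0.49)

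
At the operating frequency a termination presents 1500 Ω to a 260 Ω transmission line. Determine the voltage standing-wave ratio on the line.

VSWR ≈ 5.77

For a purely resistive load, VSWR = R_L/Z_0 or Z_0/R_L (whichever > 1) = 1500/260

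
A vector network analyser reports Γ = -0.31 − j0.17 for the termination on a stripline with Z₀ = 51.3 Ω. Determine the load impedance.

Z_L = Z_0·(1 + Γ)/(1 − Γ) = 51.3·(0.69 − j0.17)/(1.31 + j0.17)

Z_L ≈ 25.7 − j10 Ω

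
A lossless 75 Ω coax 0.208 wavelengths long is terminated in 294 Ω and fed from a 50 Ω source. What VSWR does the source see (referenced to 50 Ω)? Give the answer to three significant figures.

VSWR ≈ 2.85

βl = 2π × 0.208 = 74.9°
tan(βl) = 3.7
Z_in = Z_0·(Z_L + jZ_0·tanβl)/(Z_0 + jZ_L·tanβl) = 20.4 − j18.9 Ω
Γ_s = (Z_in − Z_s)/(Z_in + Z_s) = (-29.6 − j18.9)/(70.4 − j18.9), |Γ_s| = 0.481
VSWR = (1 + |Γ_s|)/(1 − |Γ_s|)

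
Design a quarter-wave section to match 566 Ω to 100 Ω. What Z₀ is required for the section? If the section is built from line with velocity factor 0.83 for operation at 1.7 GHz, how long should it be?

Z_qwt ≈ 238 Ω; length ≈ 3.66 cm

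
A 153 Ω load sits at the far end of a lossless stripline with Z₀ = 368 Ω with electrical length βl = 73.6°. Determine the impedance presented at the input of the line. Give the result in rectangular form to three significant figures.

Z_in ≈ 641 + j345 Ω

tan(βl) = tan(73.6°) = 3.4
Z_in = Z_0·(Z_L + jZ_0·tanβl)/(Z_0 + jZ_L·tanβl)
     = 368·(153 + j1250)/(368 + j520)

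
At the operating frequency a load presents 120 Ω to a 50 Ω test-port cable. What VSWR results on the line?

VSWR ≈ 2.4

Γ = (120 − 50)/(120 + 50) = 0.412
VSWR = (1 + 0.412)/(1 − 0.412)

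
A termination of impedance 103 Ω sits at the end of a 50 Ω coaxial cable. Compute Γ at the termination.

Γ = 0.346

Γ = (Z_L − Z_0)/(Z_L + Z_0) = (103 − 50)/(103 + 50) = 53/153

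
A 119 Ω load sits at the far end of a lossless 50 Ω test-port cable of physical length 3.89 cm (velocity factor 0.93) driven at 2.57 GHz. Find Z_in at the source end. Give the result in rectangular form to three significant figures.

λ = v/f = 0.93·c / 2.57 GHz = 0.109 m
βl = 2π·l/λ = 2π × 0.358 = 129°
tan(βl) = tan(129°) = -1.24
Z_in = Z_0·(Z_L + jZ_0·tanβl)/(Z_0 + jZ_L·tanβl)
     = 50·(119 − j61.8)/(50 − j147)

Z_in ≈ 31.2 + j29.9 Ω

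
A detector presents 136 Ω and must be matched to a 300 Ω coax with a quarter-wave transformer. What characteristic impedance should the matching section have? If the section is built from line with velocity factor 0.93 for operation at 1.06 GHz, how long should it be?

Z_qwt ≈ 202 Ω; length ≈ 6.58 cm

Z_qwt = √(Z_0·R_L) = √(300 × 136) = √40800
λ = 0.93·c/f = 0.263 m, so l = λ/4 = 0.0658 m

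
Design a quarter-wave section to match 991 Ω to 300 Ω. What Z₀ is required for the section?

Z_qwt ≈ 545 Ω

Z_qwt = √(Z_0·R_L) = √(300 × 991) = √297300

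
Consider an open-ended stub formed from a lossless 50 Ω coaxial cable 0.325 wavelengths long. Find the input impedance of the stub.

βl = 2π × 0.325 = 117°
tan(βl) = -1.96
For an open-ended stub, Z_in = −jZ_0·cot(βl) = −jZ_0/tan(βl)

Z_in ≈ +j25.5 Ω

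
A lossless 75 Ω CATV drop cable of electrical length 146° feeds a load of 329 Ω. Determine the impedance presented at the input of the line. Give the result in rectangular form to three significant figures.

tan(βl) = tan(146°) = -0.675
Z_in = Z_0·(Z_L + jZ_0·tanβl)/(Z_0 + jZ_L·tanβl)
     = 75·(329 − j50.6)/(75 − j222)

Z_in ≈ 49.1 + j94.6 Ω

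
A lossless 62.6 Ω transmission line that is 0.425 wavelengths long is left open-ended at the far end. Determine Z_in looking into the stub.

Z_in ≈ +j123 Ω

βl = 2π × 0.425 = 153°
tan(βl) = -0.51
For an open-ended stub, Z_in = −jZ_0·cot(βl) = −jZ_0/tan(βl)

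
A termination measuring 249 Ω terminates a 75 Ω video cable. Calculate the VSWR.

Γ = (249 − 75)/(249 + 75) = 0.537
VSWR = (1 + 0.537)/(1 − 0.537)

VSWR ≈ 3.32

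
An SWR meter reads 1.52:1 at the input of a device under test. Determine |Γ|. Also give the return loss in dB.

|Γ| = (S − 1)/(S + 1) = (1.52 − 1)/(1.52 + 1) = 0.52/2.52
RL = −20·log₁₀|Γ| = −20·log₁₀(0.206)

|Γ| ≈ 0.206; return loss ≈ 13.7 dB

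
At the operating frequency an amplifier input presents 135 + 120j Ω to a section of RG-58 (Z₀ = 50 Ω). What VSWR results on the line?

Γ = (Z_L − Z_0)/(Z_L + Z_0) = (85 + j120)/(185 + j120)
|Γ| = 147/221 = 0.667
VSWR = (1 + |Γ|)/(1 − |Γ|) = 1.67/0.333

VSWR ≈ 5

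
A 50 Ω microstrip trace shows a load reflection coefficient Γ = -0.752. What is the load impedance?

Z_L ≈ 7.08 Ω

Z_L = Z_0·(1 + Γ)/(1 − Γ) = 50·(0.248)/(1.75)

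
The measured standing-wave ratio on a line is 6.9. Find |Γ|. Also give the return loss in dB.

|Γ| ≈ 0.747; return loss ≈ 2.54 dB

|Γ| = (S − 1)/(S + 1) = (6.9 − 1)/(6.9 + 1) = 5.9/7.9
RL = −20·log₁₀|Γ| = −20·log₁₀(0.747)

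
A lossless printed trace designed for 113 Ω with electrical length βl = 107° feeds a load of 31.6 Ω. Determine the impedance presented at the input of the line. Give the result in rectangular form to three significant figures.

tan(βl) = tan(107°) = -3.27
Z_in = Z_0·(Z_L + jZ_0·tanβl)/(Z_0 + jZ_L·tanβl)
     = 113·(31.6 − j370)/(113 − j103)

Z_in ≈ 201 − j186 Ω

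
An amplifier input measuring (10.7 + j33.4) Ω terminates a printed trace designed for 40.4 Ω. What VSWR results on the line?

Γ = (Z_L − Z_0)/(Z_L + Z_0) = (-29.7 + j33.4)/(51.1 + j33.4)
|Γ| = 44.7/61 = 0.732
VSWR = (1 + |Γ|)/(1 − |Γ|) = 1.73/0.268

VSWR ≈ 6.47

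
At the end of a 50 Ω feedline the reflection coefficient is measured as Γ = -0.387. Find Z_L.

Z_L = Z_0·(1 + Γ)/(1 − Γ) = 50·(0.613)/(1.39)

Z_L ≈ 22.1 Ω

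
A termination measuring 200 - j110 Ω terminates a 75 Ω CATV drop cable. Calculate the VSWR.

VSWR ≈ 3.57

Γ = (Z_L − Z_0)/(Z_L + Z_0) = (125 − j110)/(275 − j110)
|Γ| = 167/296 = 0.562
VSWR = (1 + |Γ|)/(1 − |Γ|) = 1.56/0.438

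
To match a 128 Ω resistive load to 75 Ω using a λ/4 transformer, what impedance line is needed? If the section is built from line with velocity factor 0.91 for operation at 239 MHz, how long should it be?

Z_qwt = √(Z_0·R_L) = √(75 × 128) = √9600
λ = 0.91·c/f = 1.14 m, so l = λ/4 = 0.286 m

Z_qwt ≈ 98 Ω; length ≈ 28.6 cm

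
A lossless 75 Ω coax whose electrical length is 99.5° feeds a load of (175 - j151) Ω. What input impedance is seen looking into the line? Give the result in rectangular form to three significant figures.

tan(βl) = tan(99.5°) = -5.98
Z_in = Z_0·(Z_L + jZ_0·tanβl)/(Z_0 + jZ_L·tanβl)
     = 75·(175 − j599)/(-827 − j1050)

Z_in ≈ 20.3 + j28.6 Ω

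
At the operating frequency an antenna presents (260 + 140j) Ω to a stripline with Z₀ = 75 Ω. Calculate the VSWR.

VSWR ≈ 4.54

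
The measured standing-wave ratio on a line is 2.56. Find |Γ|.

|Γ| ≈ 0.438

|Γ| = (S − 1)/(S + 1) = (2.56 − 1)/(2.56 + 1) = 1.56/3.56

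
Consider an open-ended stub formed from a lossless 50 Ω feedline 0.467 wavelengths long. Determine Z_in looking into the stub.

Z_in ≈ +j238 Ω

βl = 2π × 0.467 = 168°
tan(βl) = -0.21
For an open-ended stub, Z_in = −jZ_0·cot(βl) = −jZ_0/tan(βl)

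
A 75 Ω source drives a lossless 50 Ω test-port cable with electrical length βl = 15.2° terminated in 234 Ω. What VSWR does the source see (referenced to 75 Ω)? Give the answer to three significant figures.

VSWR ≈ 3.4

tan(βl) = 0.272
Z_in = Z_0·(Z_L + jZ_0·tanβl)/(Z_0 + jZ_L·tanβl) = 96 − j109 Ω
Γ_s = (Z_in − Z_s)/(Z_in + Z_s) = (21 − j109)/(171 − j109), |Γ_s| = 0.546
VSWR = (1 + |Γ_s|)/(1 − |Γ_s|)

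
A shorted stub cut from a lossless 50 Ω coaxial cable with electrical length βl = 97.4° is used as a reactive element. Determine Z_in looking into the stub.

tan(βl) = -7.7
For a shorted stub, Z_in = jZ_0·tan(βl)

Z_in ≈ −j385 Ω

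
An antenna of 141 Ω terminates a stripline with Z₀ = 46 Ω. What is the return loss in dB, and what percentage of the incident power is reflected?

Γ = (141 − 46)/(141 + 46) = 0.508
RL = −20·log₁₀(0.508) = 5.88 dB
P_refl/P_inc = |Γ|² = 0.258

RL ≈ 5.88 dB; 25.8% of incident power reflected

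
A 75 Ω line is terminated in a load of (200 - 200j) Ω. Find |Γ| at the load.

Γ = (Z_L − Z_0)/(Z_L + Z_0) = (125 − j200)/(275 − j200)
|Γ| = 236/340

|Γ| ≈ 0.694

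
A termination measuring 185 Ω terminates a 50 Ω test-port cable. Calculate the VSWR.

VSWR ≈ 3.7

For a purely resistive load, VSWR = R_L/Z_0 or Z_0/R_L (whichever > 1) = 185/50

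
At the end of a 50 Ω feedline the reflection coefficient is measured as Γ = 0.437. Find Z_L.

Z_L = Z_0·(1 + Γ)/(1 − Γ) = 50·(1.44)/(0.563)

Z_L ≈ 128 Ω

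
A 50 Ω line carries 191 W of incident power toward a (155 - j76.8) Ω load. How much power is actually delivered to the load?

|Γ| = |(105 − j76.8)/(205 − j76.8)| = 0.594
|Γ|² = 0.353
P_refl = |Γ|²·P_inc = 67.4 W, P_del = (1 − |Γ|²)·P_inc = 124 W

P_delivered ≈ 124 W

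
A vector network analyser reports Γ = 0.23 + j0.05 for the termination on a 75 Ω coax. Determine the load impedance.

Z_L ≈ 119 + j12.6 Ω

Z_L = Z_0·(1 + Γ)/(1 − Γ) = 75·(1.23 + j0.05)/(0.77 − j0.05)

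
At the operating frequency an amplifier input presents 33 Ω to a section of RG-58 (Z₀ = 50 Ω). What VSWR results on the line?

Γ = (33 − 50)/(33 + 50) = -0.205
VSWR = (1 + 0.205)/(1 − 0.205)

VSWR ≈ 1.52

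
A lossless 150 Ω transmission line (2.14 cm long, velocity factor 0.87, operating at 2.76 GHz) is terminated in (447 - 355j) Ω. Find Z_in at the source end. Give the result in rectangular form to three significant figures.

Z_in ≈ 30 + j2.87 Ω

λ = v/f = 0.87·c / 2.76 GHz = 0.0946 m
βl = 2π·l/λ = 2π × 0.226 = 81.5°
tan(βl) = tan(81.5°) = 6.67
Z_in = Z_0·(Z_L + jZ_0·tanβl)/(Z_0 + jZ_L·tanβl)
     = 150·(447 + j645)/(2520 + j2980)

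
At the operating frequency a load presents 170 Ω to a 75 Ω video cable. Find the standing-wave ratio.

Γ = (170 − 75)/(170 + 75) = 0.388
VSWR = (1 + 0.388)/(1 − 0.388)

VSWR ≈ 2.27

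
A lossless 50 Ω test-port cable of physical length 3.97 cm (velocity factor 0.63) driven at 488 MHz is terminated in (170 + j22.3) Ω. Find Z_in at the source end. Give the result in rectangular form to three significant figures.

Z_in ≈ 38.2 − j56.6 Ω

λ = v/f = 0.63·c / 488 MHz = 0.387 m
βl = 2π·l/λ = 2π × 0.103 = 36.9°
tan(βl) = tan(36.9°) = 0.751
Z_in = Z_0·(Z_L + jZ_0·tanβl)/(Z_0 + jZ_L·tanβl)
     = 50·(170 + j59.8)/(33.3 + j128)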